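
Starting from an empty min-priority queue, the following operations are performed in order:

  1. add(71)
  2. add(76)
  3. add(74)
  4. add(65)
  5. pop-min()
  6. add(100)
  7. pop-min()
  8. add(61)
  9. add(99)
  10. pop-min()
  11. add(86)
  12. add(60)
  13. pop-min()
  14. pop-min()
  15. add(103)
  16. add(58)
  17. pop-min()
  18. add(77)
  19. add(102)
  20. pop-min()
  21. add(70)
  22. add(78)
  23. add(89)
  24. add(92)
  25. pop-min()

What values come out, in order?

insert 71 → {71}
insert 76 → {71, 76}
insert 74 → {71, 74, 76}
insert 65 → {65, 71, 74, 76}
pop-min → 65; now {71, 74, 76}
insert 100 → {71, 74, 76, 100}
pop-min → 71; now {74, 76, 100}
insert 61 → {61, 74, 76, 100}
insert 99 → {61, 74, 76, 99, 100}
pop-min → 61; now {74, 76, 99, 100}
insert 86 → {74, 76, 86, 99, 100}
insert 60 → {60, 74, 76, 86, 99, 100}
pop-min → 60; now {74, 76, 86, 99, 100}
pop-min → 74; now {76, 86, 99, 100}
insert 103 → {76, 86, 99, 100, 103}
insert 58 → {58, 76, 86, 99, 100, 103}
pop-min → 58; now {76, 86, 99, 100, 103}
insert 77 → {76, 77, 86, 99, 100, 103}
insert 102 → {76, 77, 86, 99, 100, 102, 103}
pop-min → 76; now {77, 86, 99, 100, 102, 103}
insert 70 → {70, 77, 86, 99, 100, 102, 103}
insert 78 → {70, 77, 78, 86, 99, 100, 102, 103}
insert 89 → {70, 77, 78, 86, 89, 99, 100, 102, 103}
insert 92 → {70, 77, 78, 86, 89, 92, 99, 100, 102, 103}
pop-min → 70; now {77, 78, 86, 89, 92, 99, 100, 102, 103}

65 → 71 → 61 → 60 → 74 → 58 → 76 → 70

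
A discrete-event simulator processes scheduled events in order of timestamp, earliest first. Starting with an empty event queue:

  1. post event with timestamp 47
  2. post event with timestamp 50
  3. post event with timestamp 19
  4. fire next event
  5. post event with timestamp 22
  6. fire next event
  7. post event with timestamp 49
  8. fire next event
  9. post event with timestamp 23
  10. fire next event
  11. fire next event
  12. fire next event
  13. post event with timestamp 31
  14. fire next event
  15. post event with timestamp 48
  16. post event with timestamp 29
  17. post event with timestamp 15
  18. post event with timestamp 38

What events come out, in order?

insert 47 → {47}
insert 50 → {47, 50}
insert 19 → {19, 47, 50}
fire next event → 19; now {47, 50}
insert 22 → {22, 47, 50}
fire next event → 22; now {47, 50}
insert 49 → {47, 49, 50}
fire next event → 47; now {49, 50}
insert 23 → {23, 49, 50}
fire next event → 23; now {49, 50}
fire next event → 49; now {50}
fire next event → 50; now {}
insert 31 → {31}
fire next event → 31; now {}
insert 48 → {48}
insert 29 → {29, 48}
insert 15 → {15, 29, 48}
insert 38 → {15, 29, 38, 48}

19, 22, 47, 23, 49, 50, 31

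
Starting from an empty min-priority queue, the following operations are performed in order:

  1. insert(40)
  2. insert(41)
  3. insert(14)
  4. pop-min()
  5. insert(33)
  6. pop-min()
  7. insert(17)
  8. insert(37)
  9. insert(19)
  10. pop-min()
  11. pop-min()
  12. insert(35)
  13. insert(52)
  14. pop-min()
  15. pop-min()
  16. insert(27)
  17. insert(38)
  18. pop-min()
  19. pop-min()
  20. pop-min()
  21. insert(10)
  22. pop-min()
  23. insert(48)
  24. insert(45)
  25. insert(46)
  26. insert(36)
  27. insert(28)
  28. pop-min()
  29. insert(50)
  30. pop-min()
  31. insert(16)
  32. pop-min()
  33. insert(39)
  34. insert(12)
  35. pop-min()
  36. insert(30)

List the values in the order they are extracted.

insert 40 → {40}
insert 41 → {40, 41}
insert 14 → {14, 40, 41}
pop-min → 14; now {40, 41}
insert 33 → {33, 40, 41}
pop-min → 33; now {40, 41}
insert 17 → {17, 40, 41}
insert 37 → {17, 37, 40, 41}
insert 19 → {17, 19, 37, 40, 41}
pop-min → 17; now {19, 37, 40, 41}
pop-min → 19; now {37, 40, 41}
insert 35 → {35, 37, 40, 41}
insert 52 → {35, 37, 40, 41, 52}
pop-min → 35; now {37, 40, 41, 52}
pop-min → 37; now {40, 41, 52}
insert 27 → {27, 40, 41, 52}
insert 38 → {27, 38, 40, 41, 52}
pop-min → 27; now {38, 40, 41, 52}
pop-min → 38; now {40, 41, 52}
pop-min → 40; now {41, 52}
insert 10 → {10, 41, 52}
pop-min → 10; now {41, 52}
insert 48 → {41, 48, 52}
insert 45 → {41, 45, 48, 52}
insert 46 → {41, 45, 46, 48, 52}
insert 36 → {36, 41, 45, 46, 48, 52}
insert 28 → {28, 36, 41, 45, 46, 48, 52}
pop-min → 28; now {36, 41, 45, 46, 48, 52}
insert 50 → {36, 41, 45, 46, 48, 50, 52}
pop-min → 36; now {41, 45, 46, 48, 50, 52}
insert 16 → {16, 41, 45, 46, 48, 50, 52}
pop-min → 16; now {41, 45, 46, 48, 50, 52}
insert 39 → {39, 41, 45, 46, 48, 50, 52}
insert 12 → {12, 39, 41, 45, 46, 48, 50, 52}
pop-min → 12; now {39, 41, 45, 46, 48, 50, 52}
insert 30 → {30, 39, 41, 45, 46, 48, 50, 52}

14 → 33 → 17 → 19 → 35 → 37 → 27 → 38 → 40 → 10 → 28 → 36 → 16 → 12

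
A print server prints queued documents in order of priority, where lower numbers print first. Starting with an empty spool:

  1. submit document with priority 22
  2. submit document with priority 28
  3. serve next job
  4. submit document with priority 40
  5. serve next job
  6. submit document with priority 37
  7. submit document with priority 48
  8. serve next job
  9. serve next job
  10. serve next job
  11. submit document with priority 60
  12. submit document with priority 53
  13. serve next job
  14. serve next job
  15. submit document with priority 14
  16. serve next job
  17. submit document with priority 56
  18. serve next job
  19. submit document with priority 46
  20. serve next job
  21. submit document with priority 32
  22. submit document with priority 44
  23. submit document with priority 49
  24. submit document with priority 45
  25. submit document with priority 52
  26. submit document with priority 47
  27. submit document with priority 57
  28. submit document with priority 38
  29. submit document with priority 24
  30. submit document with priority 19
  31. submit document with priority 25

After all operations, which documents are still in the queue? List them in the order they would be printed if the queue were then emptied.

19, 24, 25, 32, 38, 44, 45, 47, 49, 52, 57

insert 22 → {22}
insert 28 → {22, 28}
serve next job → 22; now {28}
insert 40 → {28, 40}
serve next job → 28; now {40}
insert 37 → {37, 40}
insert 48 → {37, 40, 48}
serve next job → 37; now {40, 48}
serve next job → 40; now {48}
serve next job → 48; now {}
insert 60 → {60}
insert 53 → {53, 60}
serve next job → 53; now {60}
serve next job → 60; now {}
insert 14 → {14}
serve next job → 14; now {}
insert 56 → {56}
serve next job → 56; now {}
insert 46 → {46}
serve next job → 46; now {}
insert 32 → {32}
insert 44 → {32, 44}
insert 49 → {32, 44, 49}
insert 45 → {32, 44, 45, 49}
insert 52 → {32, 44, 45, 49, 52}
insert 47 → {32, 44, 45, 47, 49, 52}
insert 57 → {32, 44, 45, 47, 49, 52, 57}
insert 38 → {32, 38, 44, 45, 47, 49, 52, 57}
insert 24 → {24, 32, 38, 44, 45, 47, 49, 52, 57}
insert 19 → {19, 24, 32, 38, 44, 45, 47, 49, 52, 57}
insert 25 → {19, 24, 25, 32, 38, 44, 45, 47, 49, 52, 57}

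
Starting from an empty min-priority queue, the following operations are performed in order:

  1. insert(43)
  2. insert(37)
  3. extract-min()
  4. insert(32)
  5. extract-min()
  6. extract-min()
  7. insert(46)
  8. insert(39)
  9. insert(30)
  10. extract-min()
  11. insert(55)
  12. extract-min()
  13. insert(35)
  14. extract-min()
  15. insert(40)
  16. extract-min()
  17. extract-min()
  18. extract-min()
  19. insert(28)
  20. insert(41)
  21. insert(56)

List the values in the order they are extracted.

insert 43 → {43}
insert 37 → {37, 43}
extract-min → 37; now {43}
insert 32 → {32, 43}
extract-min → 32; now {43}
extract-min → 43; now {}
insert 46 → {46}
insert 39 → {39, 46}
insert 30 → {30, 39, 46}
extract-min → 30; now {39, 46}
insert 55 → {39, 46, 55}
extract-min → 39; now {46, 55}
insert 35 → {35, 46, 55}
extract-min → 35; now {46, 55}
insert 40 → {40, 46, 55}
extract-min → 40; now {46, 55}
extract-min → 46; now {55}
extract-min → 55; now {}
insert 28 → {28}
insert 41 → {28, 41}
insert 56 → {28, 41, 56}

37 → 32 → 43 → 30 → 39 → 35 → 40 → 46 → 55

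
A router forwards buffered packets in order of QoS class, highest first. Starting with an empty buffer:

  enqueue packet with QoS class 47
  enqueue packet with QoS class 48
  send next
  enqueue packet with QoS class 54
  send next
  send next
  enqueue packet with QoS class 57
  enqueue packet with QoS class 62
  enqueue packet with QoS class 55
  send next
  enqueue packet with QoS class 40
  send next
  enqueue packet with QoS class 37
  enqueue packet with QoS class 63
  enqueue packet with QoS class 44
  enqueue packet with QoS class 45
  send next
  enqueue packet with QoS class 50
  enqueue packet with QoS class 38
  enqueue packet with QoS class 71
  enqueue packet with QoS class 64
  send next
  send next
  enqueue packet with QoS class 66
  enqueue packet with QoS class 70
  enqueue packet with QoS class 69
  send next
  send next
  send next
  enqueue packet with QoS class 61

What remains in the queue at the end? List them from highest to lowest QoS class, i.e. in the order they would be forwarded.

insert 47 → {47}
insert 48 → {48, 47}
send next → 48; now {47}
insert 54 → {54, 47}
send next → 54; now {47}
send next → 47; now {}
insert 57 → {57}
insert 62 → {62, 57}
insert 55 → {62, 57, 55}
send next → 62; now {57, 55}
insert 40 → {57, 55, 40}
send next → 57; now {55, 40}
insert 37 → {55, 40, 37}
insert 63 → {63, 55, 40, 37}
insert 44 → {63, 55, 44, 40, 37}
insert 45 → {63, 55, 45, 44, 40, 37}
send next → 63; now {55, 45, 44, 40, 37}
insert 50 → {55, 50, 45, 44, 40, 37}
insert 38 → {55, 50, 45, 44, 40, 38, 37}
insert 71 → {71, 55, 50, 45, 44, 40, 38, 37}
insert 64 → {71, 64, 55, 50, 45, 44, 40, 38, 37}
send next → 71; now {64, 55, 50, 45, 44, 40, 38, 37}
send next → 64; now {55, 50, 45, 44, 40, 38, 37}
insert 66 → {66, 55, 50, 45, 44, 40, 38, 37}
insert 70 → {70, 66, 55, 50, 45, 44, 40, 38, 37}
insert 69 → {70, 69, 66, 55, 50, 45, 44, 40, 38, 37}
send next → 70; now {69, 66, 55, 50, 45, 44, 40, 38, 37}
send next → 69; now {66, 55, 50, 45, 44, 40, 38, 37}
send next → 66; now {55, 50, 45, 44, 40, 38, 37}
insert 61 → {61, 55, 50, 45, 44, 40, 38, 37}

61 → 55 → 50 → 45 → 44 → 40 → 38 → 37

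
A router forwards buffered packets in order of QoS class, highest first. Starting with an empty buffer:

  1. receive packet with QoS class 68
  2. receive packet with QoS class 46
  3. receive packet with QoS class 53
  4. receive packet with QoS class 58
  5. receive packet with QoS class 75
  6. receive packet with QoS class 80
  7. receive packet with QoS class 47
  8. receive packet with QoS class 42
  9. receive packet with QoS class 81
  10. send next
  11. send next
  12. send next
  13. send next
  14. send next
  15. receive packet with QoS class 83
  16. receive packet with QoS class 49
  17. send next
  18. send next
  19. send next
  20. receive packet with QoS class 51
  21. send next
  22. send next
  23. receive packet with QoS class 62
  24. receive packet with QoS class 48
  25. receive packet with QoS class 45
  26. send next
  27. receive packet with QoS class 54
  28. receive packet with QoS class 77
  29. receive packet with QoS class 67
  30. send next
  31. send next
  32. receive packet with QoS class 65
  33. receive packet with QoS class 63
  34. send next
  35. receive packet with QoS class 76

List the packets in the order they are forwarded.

[81, 80, 75, 68, 58, 83, 53, 49, 51, 47, 62, 77, 67, 65]

insert 68 → {68}
insert 46 → {68, 46}
insert 53 → {68, 53, 46}
insert 58 → {68, 58, 53, 46}
insert 75 → {75, 68, 58, 53, 46}
insert 80 → {80, 75, 68, 58, 53, 46}
insert 47 → {80, 75, 68, 58, 53, 47, 46}
insert 42 → {80, 75, 68, 58, 53, 47, 46, 42}
insert 81 → {81, 80, 75, 68, 58, 53, 47, 46, 42}
send next → 81; now {80, 75, 68, 58, 53, 47, 46, 42}
send next → 80; now {75, 68, 58, 53, 47, 46, 42}
send next → 75; now {68, 58, 53, 47, 46, 42}
send next → 68; now {58, 53, 47, 46, 42}
send next → 58; now {53, 47, 46, 42}
insert 83 → {83, 53, 47, 46, 42}
insert 49 → {83, 53, 49, 47, 46, 42}
send next → 83; now {53, 49, 47, 46, 42}
send next → 53; now {49, 47, 46, 42}
send next → 49; now {47, 46, 42}
insert 51 → {51, 47, 46, 42}
send next → 51; now {47, 46, 42}
send next → 47; now {46, 42}
insert 62 → {62, 46, 42}
insert 48 → {62, 48, 46, 42}
insert 45 → {62, 48, 46, 45, 42}
send next → 62; now {48, 46, 45, 42}
insert 54 → {54, 48, 46, 45, 42}
insert 77 → {77, 54, 48, 46, 45, 42}
insert 67 → {77, 67, 54, 48, 46, 45, 42}
send next → 77; now {67, 54, 48, 46, 45, 42}
send next → 67; now {54, 48, 46, 45, 42}
insert 65 → {65, 54, 48, 46, 45, 42}
insert 63 → {65, 63, 54, 48, 46, 45, 42}
send next → 65; now {63, 54, 48, 46, 45, 42}
insert 76 → {76, 63, 54, 48, 46, 45, 42}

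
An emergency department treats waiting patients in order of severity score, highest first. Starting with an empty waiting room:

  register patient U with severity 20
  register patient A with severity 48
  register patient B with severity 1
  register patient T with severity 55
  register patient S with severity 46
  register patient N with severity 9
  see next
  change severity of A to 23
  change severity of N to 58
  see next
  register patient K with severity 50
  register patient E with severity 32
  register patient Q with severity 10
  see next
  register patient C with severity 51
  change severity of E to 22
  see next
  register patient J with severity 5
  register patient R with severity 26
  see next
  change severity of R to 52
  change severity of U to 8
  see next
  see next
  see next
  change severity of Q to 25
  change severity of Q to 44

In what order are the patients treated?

[T, N, K, C, S, R, A, E]

add U (severity 20) → {U:20}
add A (severity 48) → {A:48, U:20}
add B (severity 1) → {A:48, U:20, B:1}
add T (severity 55) → {T:55, A:48, U:20, B:1}
add S (severity 46) → {T:55, A:48, S:46, U:20, B:1}
add N (severity 9) → {T:55, A:48, S:46, U:20, N:9, B:1}
see next → T; now {A:48, S:46, U:20, N:9, B:1}
update A to severity 23 → {S:46, A:23, U:20, N:9, B:1}
update N to severity 58 → {N:58, S:46, A:23, U:20, B:1}
see next → N; now {S:46, A:23, U:20, B:1}
add K (severity 50) → {K:50, S:46, A:23, U:20, B:1}
add E (severity 32) → {K:50, S:46, E:32, A:23, U:20, B:1}
add Q (severity 10) → {K:50, S:46, E:32, A:23, U:20, Q:10, B:1}
see next → K; now {S:46, E:32, A:23, U:20, Q:10, B:1}
add C (severity 51) → {C:51, S:46, E:32, A:23, U:20, Q:10, B:1}
update E to severity 22 → {C:51, S:46, A:23, E:22, U:20, Q:10, B:1}
see next → C; now {S:46, A:23, E:22, U:20, Q:10, B:1}
add J (severity 5) → {S:46, A:23, E:22, U:20, Q:10, J:5, B:1}
add R (severity 26) → {S:46, R:26, A:23, E:22, U:20, Q:10, J:5, B:1}
see next → S; now {R:26, A:23, E:22, U:20, Q:10, J:5, B:1}
update R to severity 52 → {R:52, A:23, E:22, U:20, Q:10, J:5, B:1}
update U to severity 8 → {R:52, A:23, E:22, Q:10, U:8, J:5, B:1}
see next → R; now {A:23, E:22, Q:10, U:8, J:5, B:1}
see next → A; now {E:22, Q:10, U:8, J:5, B:1}
see next → E; now {Q:10, U:8, J:5, B:1}
update Q to severity 25 → {Q:25, U:8, J:5, B:1}
update Q to severity 44 → {Q:44, U:8, J:5, B:1}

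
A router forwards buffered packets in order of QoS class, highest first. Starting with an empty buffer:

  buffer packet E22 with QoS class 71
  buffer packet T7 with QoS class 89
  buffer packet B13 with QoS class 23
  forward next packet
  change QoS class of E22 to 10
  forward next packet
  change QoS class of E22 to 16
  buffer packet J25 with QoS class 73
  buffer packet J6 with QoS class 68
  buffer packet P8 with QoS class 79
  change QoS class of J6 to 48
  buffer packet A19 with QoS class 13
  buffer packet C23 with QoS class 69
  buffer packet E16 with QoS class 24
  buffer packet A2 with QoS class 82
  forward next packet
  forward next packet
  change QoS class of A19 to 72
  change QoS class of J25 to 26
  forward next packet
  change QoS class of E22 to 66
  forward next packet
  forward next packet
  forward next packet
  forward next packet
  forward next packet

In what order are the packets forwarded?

T7, B13, A2, P8, A19, C23, E22, J6, J25, E16

add E22 (QoS class 71) → {E22:71}
add T7 (QoS class 89) → {T7:89, E22:71}
add B13 (QoS class 23) → {T7:89, E22:71, B13:23}
forward next packet → T7; now {E22:71, B13:23}
update E22 to QoS class 10 → {B13:23, E22:10}
forward next packet → B13; now {E22:10}
update E22 to QoS class 16 → {E22:16}
add J25 (QoS class 73) → {J25:73, E22:16}
add J6 (QoS class 68) → {J25:73, J6:68, E22:16}
add P8 (QoS class 79) → {P8:79, J25:73, J6:68, E22:16}
update J6 to QoS class 48 → {P8:79, J25:73, J6:48, E22:16}
add A19 (QoS class 13) → {P8:79, J25:73, J6:48, E22:16, A19:13}
add C23 (QoS class 69) → {P8:79, J25:73, C23:69, J6:48, E22:16, A19:13}
add E16 (QoS class 24) → {P8:79, J25:73, C23:69, J6:48, E16:24, E22:16, A19:13}
add A2 (QoS class 82) → {A2:82, P8:79, J25:73, C23:69, J6:48, E16:24, E22:16, A19:13}
forward next packet → A2; now {P8:79, J25:73, C23:69, J6:48, E16:24, E22:16, A19:13}
forward next packet → P8; now {J25:73, C23:69, J6:48, E16:24, E22:16, A19:13}
update A19 to QoS class 72 → {J25:73, A19:72, C23:69, J6:48, E16:24, E22:16}
update J25 to QoS class 26 → {A19:72, C23:69, J6:48, J25:26, E16:24, E22:16}
forward next packet → A19; now {C23:69, J6:48, J25:26, E16:24, E22:16}
update E22 to QoS class 66 → {C23:69, E22:66, J6:48, J25:26, E16:24}
forward next packet → C23; now {E22:66, J6:48, J25:26, E16:24}
forward next packet → E22; now {J6:48, J25:26, E16:24}
forward next packet → J6; now {J25:26, E16:24}
forward next packet → J25; now {E16:24}
forward next packet → E16; now {}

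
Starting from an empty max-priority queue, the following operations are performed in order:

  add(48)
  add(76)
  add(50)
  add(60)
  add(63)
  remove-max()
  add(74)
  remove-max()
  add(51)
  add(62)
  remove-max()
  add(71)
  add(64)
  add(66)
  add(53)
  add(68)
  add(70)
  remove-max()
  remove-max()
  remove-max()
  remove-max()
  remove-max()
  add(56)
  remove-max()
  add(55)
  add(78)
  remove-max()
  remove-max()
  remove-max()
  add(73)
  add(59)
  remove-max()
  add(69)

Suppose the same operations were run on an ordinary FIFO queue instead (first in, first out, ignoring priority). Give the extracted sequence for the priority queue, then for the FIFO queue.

priority queue: 76 → 74 → 63 → 71 → 70 → 68 → 66 → 64 → 62 → 78 → 60 → 56 → 73; FIFO queue: 48 → 76 → 50 → 60 → 63 → 74 → 51 → 62 → 71 → 64 → 66 → 53 → 68

insert 48 → {48}
insert 76 → {76, 48}
insert 50 → {76, 50, 48}
insert 60 → {76, 60, 50, 48}
insert 63 → {76, 63, 60, 50, 48}
remove-max → 76; now {63, 60, 50, 48}
insert 74 → {74, 63, 60, 50, 48}
remove-max → 74; now {63, 60, 50, 48}
insert 51 → {63, 60, 51, 50, 48}
insert 62 → {63, 62, 60, 51, 50, 48}
remove-max → 63; now {62, 60, 51, 50, 48}
insert 71 → {71, 62, 60, 51, 50, 48}
insert 64 → {71, 64, 62, 60, 51, 50, 48}
insert 66 → {71, 66, 64, 62, 60, 51, 50, 48}
insert 53 → {71, 66, 64, 62, 60, 53, 51, 50, 48}
insert 68 → {71, 68, 66, 64, 62, 60, 53, 51, 50, 48}
insert 70 → {71, 70, 68, 66, 64, 62, 60, 53, 51, 50, 48}
remove-max → 71; now {70, 68, 66, 64, 62, 60, 53, 51, 50, 48}
remove-max → 70; now {68, 66, 64, 62, 60, 53, 51, 50, 48}
remove-max → 68; now {66, 64, 62, 60, 53, 51, 50, 48}
remove-max → 66; now {64, 62, 60, 53, 51, 50, 48}
remove-max → 64; now {62, 60, 53, 51, 50, 48}
insert 56 → {62, 60, 56, 53, 51, 50, 48}
remove-max → 62; now {60, 56, 53, 51, 50, 48}
insert 55 → {60, 56, 55, 53, 51, 50, 48}
insert 78 → {78, 60, 56, 55, 53, 51, 50, 48}
remove-max → 78; now {60, 56, 55, 53, 51, 50, 48}
remove-max → 60; now {56, 55, 53, 51, 50, 48}
remove-max → 56; now {55, 53, 51, 50, 48}
insert 73 → {73, 55, 53, 51, 50, 48}
insert 59 → {73, 59, 55, 53, 51, 50, 48}
remove-max → 73; now {59, 55, 53, 51, 50, 48}
insert 69 → {69, 59, 55, 53, 51, 50, 48}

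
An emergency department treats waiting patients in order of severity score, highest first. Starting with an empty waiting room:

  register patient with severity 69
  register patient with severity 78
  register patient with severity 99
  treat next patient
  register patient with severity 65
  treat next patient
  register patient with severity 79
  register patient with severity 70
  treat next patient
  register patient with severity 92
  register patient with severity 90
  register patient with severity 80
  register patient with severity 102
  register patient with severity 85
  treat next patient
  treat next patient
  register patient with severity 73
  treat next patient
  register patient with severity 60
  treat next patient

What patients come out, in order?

99 → 78 → 79 → 102 → 92 → 90 → 85

insert 69 → {69}
insert 78 → {78, 69}
insert 99 → {99, 78, 69}
treat next patient → 99; now {78, 69}
insert 65 → {78, 69, 65}
treat next patient → 78; now {69, 65}
insert 79 → {79, 69, 65}
insert 70 → {79, 70, 69, 65}
treat next patient → 79; now {70, 69, 65}
insert 92 → {92, 70, 69, 65}
insert 90 → {92, 90, 70, 69, 65}
insert 80 → {92, 90, 80, 70, 69, 65}
insert 102 → {102, 92, 90, 80, 70, 69, 65}
insert 85 → {102, 92, 90, 85, 80, 70, 69, 65}
treat next patient → 102; now {92, 90, 85, 80, 70, 69, 65}
treat next patient → 92; now {90, 85, 80, 70, 69, 65}
insert 73 → {90, 85, 80, 73, 70, 69, 65}
treat next patient → 90; now {85, 80, 73, 70, 69, 65}
insert 60 → {85, 80, 73, 70, 69, 65, 60}
treat next patient → 85; now {80, 73, 70, 69, 65, 60}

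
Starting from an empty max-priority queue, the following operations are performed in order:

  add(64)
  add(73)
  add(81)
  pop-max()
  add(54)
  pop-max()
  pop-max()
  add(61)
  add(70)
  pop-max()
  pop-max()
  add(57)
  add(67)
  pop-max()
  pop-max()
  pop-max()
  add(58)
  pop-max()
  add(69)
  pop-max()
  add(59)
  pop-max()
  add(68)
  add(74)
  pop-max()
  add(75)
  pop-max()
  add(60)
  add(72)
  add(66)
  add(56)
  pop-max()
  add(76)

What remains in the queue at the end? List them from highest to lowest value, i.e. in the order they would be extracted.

76 → 68 → 66 → 60 → 56

insert 64 → {64}
insert 73 → {73, 64}
insert 81 → {81, 73, 64}
pop-max → 81; now {73, 64}
insert 54 → {73, 64, 54}
pop-max → 73; now {64, 54}
pop-max → 64; now {54}
insert 61 → {61, 54}
insert 70 → {70, 61, 54}
pop-max → 70; now {61, 54}
pop-max → 61; now {54}
insert 57 → {57, 54}
insert 67 → {67, 57, 54}
pop-max → 67; now {57, 54}
pop-max → 57; now {54}
pop-max → 54; now {}
insert 58 → {58}
pop-max → 58; now {}
insert 69 → {69}
pop-max → 69; now {}
insert 59 → {59}
pop-max → 59; now {}
insert 68 → {68}
insert 74 → {74, 68}
pop-max → 74; now {68}
insert 75 → {75, 68}
pop-max → 75; now {68}
insert 60 → {68, 60}
insert 72 → {72, 68, 60}
insert 66 → {72, 68, 66, 60}
insert 56 → {72, 68, 66, 60, 56}
pop-max → 72; now {68, 66, 60, 56}
insert 76 → {76, 68, 66, 60, 56}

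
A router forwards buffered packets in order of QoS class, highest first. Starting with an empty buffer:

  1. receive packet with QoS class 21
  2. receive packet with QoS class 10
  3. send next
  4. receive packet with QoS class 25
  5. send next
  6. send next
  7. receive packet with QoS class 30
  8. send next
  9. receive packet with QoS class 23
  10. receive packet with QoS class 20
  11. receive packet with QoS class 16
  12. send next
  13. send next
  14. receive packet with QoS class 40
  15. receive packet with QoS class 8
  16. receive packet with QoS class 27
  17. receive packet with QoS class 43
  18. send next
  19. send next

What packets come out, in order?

21, 25, 10, 30, 23, 20, 43, 40

insert 21 → {21}
insert 10 → {21, 10}
send next → 21; now {10}
insert 25 → {25, 10}
send next → 25; now {10}
send next → 10; now {}
insert 30 → {30}
send next → 30; now {}
insert 23 → {23}
insert 20 → {23, 20}
insert 16 → {23, 20, 16}
send next → 23; now {20, 16}
send next → 20; now {16}
insert 40 → {40, 16}
insert 8 → {40, 16, 8}
insert 27 → {40, 27, 16, 8}
insert 43 → {43, 40, 27, 16, 8}
send next → 43; now {40, 27, 16, 8}
send next → 40; now {27, 16, 8}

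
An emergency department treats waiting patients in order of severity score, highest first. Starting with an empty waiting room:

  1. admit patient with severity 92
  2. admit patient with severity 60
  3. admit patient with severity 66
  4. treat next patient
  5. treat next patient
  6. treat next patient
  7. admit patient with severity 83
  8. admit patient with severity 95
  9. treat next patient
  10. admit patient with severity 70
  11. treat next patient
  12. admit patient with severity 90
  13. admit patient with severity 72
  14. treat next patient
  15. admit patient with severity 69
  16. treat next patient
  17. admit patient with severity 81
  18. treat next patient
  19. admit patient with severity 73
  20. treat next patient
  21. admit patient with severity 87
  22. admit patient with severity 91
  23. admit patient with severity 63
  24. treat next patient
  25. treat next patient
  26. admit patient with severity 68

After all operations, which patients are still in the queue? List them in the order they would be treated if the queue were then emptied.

insert 92 → {92}
insert 60 → {92, 60}
insert 66 → {92, 66, 60}
treat next patient → 92; now {66, 60}
treat next patient → 66; now {60}
treat next patient → 60; now {}
insert 83 → {83}
insert 95 → {95, 83}
treat next patient → 95; now {83}
insert 70 → {83, 70}
treat next patient → 83; now {70}
insert 90 → {90, 70}
insert 72 → {90, 72, 70}
treat next patient → 90; now {72, 70}
insert 69 → {72, 70, 69}
treat next patient → 72; now {70, 69}
insert 81 → {81, 70, 69}
treat next patient → 81; now {70, 69}
insert 73 → {73, 70, 69}
treat next patient → 73; now {70, 69}
insert 87 → {87, 70, 69}
insert 91 → {91, 87, 70, 69}
insert 63 → {91, 87, 70, 69, 63}
treat next patient → 91; now {87, 70, 69, 63}
treat next patient → 87; now {70, 69, 63}
insert 68 → {70, 69, 68, 63}

70, 69, 68, 63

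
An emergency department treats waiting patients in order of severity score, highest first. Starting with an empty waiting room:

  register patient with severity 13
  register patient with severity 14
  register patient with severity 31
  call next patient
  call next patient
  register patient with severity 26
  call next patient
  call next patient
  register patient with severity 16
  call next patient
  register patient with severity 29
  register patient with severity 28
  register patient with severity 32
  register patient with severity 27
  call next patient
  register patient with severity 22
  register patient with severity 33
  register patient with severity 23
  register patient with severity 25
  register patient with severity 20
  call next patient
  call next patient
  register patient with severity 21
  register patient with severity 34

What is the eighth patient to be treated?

insert 13 → {13}
insert 14 → {14, 13}
insert 31 → {31, 14, 13}
call next patient → 31; now {14, 13}
call next patient → 14; now {13}
insert 26 → {26, 13}
call next patient → 26; now {13}
call next patient → 13; now {}
insert 16 → {16}
call next patient → 16; now {}
insert 29 → {29}
insert 28 → {29, 28}
insert 32 → {32, 29, 28}
insert 27 → {32, 29, 28, 27}
call next patient → 32; now {29, 28, 27}
insert 22 → {29, 28, 27, 22}
insert 33 → {33, 29, 28, 27, 22}
insert 23 → {33, 29, 28, 27, 23, 22}
insert 25 → {33, 29, 28, 27, 25, 23, 22}
insert 20 → {33, 29, 28, 27, 25, 23, 22, 20}
call next patient → 33; now {29, 28, 27, 25, 23, 22, 20}
call next patient → 29; now {28, 27, 25, 23, 22, 20}
insert 21 → {28, 27, 25, 23, 22, 21, 20}
insert 34 → {34, 28, 27, 25, 23, 22, 21, 20}

29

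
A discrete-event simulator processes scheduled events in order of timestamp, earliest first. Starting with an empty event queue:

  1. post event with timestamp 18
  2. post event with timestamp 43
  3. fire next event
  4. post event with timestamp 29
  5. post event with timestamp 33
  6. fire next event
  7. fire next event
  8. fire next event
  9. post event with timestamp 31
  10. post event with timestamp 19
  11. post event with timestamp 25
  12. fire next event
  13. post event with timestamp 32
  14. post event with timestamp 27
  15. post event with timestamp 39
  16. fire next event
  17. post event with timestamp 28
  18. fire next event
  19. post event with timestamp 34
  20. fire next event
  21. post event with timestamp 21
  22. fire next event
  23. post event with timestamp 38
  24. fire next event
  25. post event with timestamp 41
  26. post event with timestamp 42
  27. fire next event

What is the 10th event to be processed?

31

insert 18 → {18}
insert 43 → {18, 43}
fire next event → 18; now {43}
insert 29 → {29, 43}
insert 33 → {29, 33, 43}
fire next event → 29; now {33, 43}
fire next event → 33; now {43}
fire next event → 43; now {}
insert 31 → {31}
insert 19 → {19, 31}
insert 25 → {19, 25, 31}
fire next event → 19; now {25, 31}
insert 32 → {25, 31, 32}
insert 27 → {25, 27, 31, 32}
insert 39 → {25, 27, 31, 32, 39}
fire next event → 25; now {27, 31, 32, 39}
insert 28 → {27, 28, 31, 32, 39}
fire next event → 27; now {28, 31, 32, 39}
insert 34 → {28, 31, 32, 34, 39}
fire next event → 28; now {31, 32, 34, 39}
insert 21 → {21, 31, 32, 34, 39}
fire next event → 21; now {31, 32, 34, 39}
insert 38 → {31, 32, 34, 38, 39}
fire next event → 31; now {32, 34, 38, 39}
insert 41 → {32, 34, 38, 39, 41}
insert 42 → {32, 34, 38, 39, 41, 42}
fire next event → 32; now {34, 38, 39, 41, 42}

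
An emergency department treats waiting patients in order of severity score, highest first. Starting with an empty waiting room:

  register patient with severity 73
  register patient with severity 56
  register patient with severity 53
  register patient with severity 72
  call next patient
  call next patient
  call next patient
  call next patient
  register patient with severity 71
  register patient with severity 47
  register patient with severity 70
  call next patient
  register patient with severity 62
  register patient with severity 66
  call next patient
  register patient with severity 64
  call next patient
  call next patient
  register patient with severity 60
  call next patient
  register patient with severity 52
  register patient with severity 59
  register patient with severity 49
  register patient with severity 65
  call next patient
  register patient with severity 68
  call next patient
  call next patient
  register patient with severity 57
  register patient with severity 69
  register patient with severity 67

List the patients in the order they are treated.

[73, 72, 56, 53, 71, 70, 66, 64, 62, 65, 68, 60]

insert 73 → {73}
insert 56 → {73, 56}
insert 53 → {73, 56, 53}
insert 72 → {73, 72, 56, 53}
call next patient → 73; now {72, 56, 53}
call next patient → 72; now {56, 53}
call next patient → 56; now {53}
call next patient → 53; now {}
insert 71 → {71}
insert 47 → {71, 47}
insert 70 → {71, 70, 47}
call next patient → 71; now {70, 47}
insert 62 → {70, 62, 47}
insert 66 → {70, 66, 62, 47}
call next patient → 70; now {66, 62, 47}
insert 64 → {66, 64, 62, 47}
call next patient → 66; now {64, 62, 47}
call next patient → 64; now {62, 47}
insert 60 → {62, 60, 47}
call next patient → 62; now {60, 47}
insert 52 → {60, 52, 47}
insert 59 → {60, 59, 52, 47}
insert 49 → {60, 59, 52, 49, 47}
insert 65 → {65, 60, 59, 52, 49, 47}
call next patient → 65; now {60, 59, 52, 49, 47}
insert 68 → {68, 60, 59, 52, 49, 47}
call next patient → 68; now {60, 59, 52, 49, 47}
call next patient → 60; now {59, 52, 49, 47}
insert 57 → {59, 57, 52, 49, 47}
insert 69 → {69, 59, 57, 52, 49, 47}
insert 67 → {69, 67, 59, 57, 52, 49, 47}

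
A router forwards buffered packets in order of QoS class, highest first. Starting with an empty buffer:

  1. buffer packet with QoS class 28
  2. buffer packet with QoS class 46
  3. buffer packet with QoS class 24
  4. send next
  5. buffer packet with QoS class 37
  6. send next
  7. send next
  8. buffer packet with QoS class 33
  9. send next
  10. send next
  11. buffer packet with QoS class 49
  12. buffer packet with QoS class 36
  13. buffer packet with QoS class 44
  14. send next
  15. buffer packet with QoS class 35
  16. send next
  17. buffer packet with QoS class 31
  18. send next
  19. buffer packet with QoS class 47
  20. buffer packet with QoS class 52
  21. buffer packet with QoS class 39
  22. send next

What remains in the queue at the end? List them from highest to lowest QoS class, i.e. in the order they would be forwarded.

insert 28 → {28}
insert 46 → {46, 28}
insert 24 → {46, 28, 24}
send next → 46; now {28, 24}
insert 37 → {37, 28, 24}
send next → 37; now {28, 24}
send next → 28; now {24}
insert 33 → {33, 24}
send next → 33; now {24}
send next → 24; now {}
insert 49 → {49}
insert 36 → {49, 36}
insert 44 → {49, 44, 36}
send next → 49; now {44, 36}
insert 35 → {44, 36, 35}
send next → 44; now {36, 35}
insert 31 → {36, 35, 31}
send next → 36; now {35, 31}
insert 47 → {47, 35, 31}
insert 52 → {52, 47, 35, 31}
insert 39 → {52, 47, 39, 35, 31}
send next → 52; now {47, 39, 35, 31}

47 → 39 → 35 → 31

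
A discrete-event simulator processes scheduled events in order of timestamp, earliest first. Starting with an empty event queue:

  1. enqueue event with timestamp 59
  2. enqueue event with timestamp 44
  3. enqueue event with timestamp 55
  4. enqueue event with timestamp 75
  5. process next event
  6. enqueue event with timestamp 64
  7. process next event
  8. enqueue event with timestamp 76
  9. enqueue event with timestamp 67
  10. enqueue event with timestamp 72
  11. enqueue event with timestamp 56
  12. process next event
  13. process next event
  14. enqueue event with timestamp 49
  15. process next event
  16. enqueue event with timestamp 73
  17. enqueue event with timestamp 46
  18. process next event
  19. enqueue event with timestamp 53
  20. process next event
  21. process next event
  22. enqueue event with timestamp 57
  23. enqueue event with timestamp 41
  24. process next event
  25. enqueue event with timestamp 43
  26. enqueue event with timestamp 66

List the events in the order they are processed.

44 → 55 → 56 → 59 → 49 → 46 → 53 → 64 → 41

insert 59 → {59}
insert 44 → {44, 59}
insert 55 → {44, 55, 59}
insert 75 → {44, 55, 59, 75}
process next event → 44; now {55, 59, 75}
insert 64 → {55, 59, 64, 75}
process next event → 55; now {59, 64, 75}
insert 76 → {59, 64, 75, 76}
insert 67 → {59, 64, 67, 75, 76}
insert 72 → {59, 64, 67, 72, 75, 76}
insert 56 → {56, 59, 64, 67, 72, 75, 76}
process next event → 56; now {59, 64, 67, 72, 75, 76}
process next event → 59; now {64, 67, 72, 75, 76}
insert 49 → {49, 64, 67, 72, 75, 76}
process next event → 49; now {64, 67, 72, 75, 76}
insert 73 → {64, 67, 72, 73, 75, 76}
insert 46 → {46, 64, 67, 72, 73, 75, 76}
process next event → 46; now {64, 67, 72, 73, 75, 76}
insert 53 → {53, 64, 67, 72, 73, 75, 76}
process next event → 53; now {64, 67, 72, 73, 75, 76}
process next event → 64; now {67, 72, 73, 75, 76}
insert 57 → {57, 67, 72, 73, 75, 76}
insert 41 → {41, 57, 67, 72, 73, 75, 76}
process next event → 41; now {57, 67, 72, 73, 75, 76}
insert 43 → {43, 57, 67, 72, 73, 75, 76}
insert 66 → {43, 57, 66, 67, 72, 73, 75, 76}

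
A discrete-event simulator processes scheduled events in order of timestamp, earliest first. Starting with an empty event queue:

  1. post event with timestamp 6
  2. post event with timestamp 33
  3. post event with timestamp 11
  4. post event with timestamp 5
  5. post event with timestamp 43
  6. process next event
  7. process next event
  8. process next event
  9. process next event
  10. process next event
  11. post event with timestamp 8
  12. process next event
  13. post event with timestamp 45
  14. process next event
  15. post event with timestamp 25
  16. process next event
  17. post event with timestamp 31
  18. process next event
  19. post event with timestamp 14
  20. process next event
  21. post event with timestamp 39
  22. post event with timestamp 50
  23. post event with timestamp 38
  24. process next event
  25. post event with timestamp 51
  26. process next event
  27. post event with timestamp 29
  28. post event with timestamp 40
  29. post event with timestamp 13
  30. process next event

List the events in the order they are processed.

insert 6 → {6}
insert 33 → {6, 33}
insert 11 → {6, 11, 33}
insert 5 → {5, 6, 11, 33}
insert 43 → {5, 6, 11, 33, 43}
process next event → 5; now {6, 11, 33, 43}
process next event → 6; now {11, 33, 43}
process next event → 11; now {33, 43}
process next event → 33; now {43}
process next event → 43; now {}
insert 8 → {8}
process next event → 8; now {}
insert 45 → {45}
process next event → 45; now {}
insert 25 → {25}
process next event → 25; now {}
insert 31 → {31}
process next event → 31; now {}
insert 14 → {14}
process next event → 14; now {}
insert 39 → {39}
insert 50 → {39, 50}
insert 38 → {38, 39, 50}
process next event → 38; now {39, 50}
insert 51 → {39, 50, 51}
process next event → 39; now {50, 51}
insert 29 → {29, 50, 51}
insert 40 → {29, 40, 50, 51}
insert 13 → {13, 29, 40, 50, 51}
process next event → 13; now {29, 40, 50, 51}

5, 6, 11, 33, 43, 8, 45, 25, 31, 14, 38, 39, 13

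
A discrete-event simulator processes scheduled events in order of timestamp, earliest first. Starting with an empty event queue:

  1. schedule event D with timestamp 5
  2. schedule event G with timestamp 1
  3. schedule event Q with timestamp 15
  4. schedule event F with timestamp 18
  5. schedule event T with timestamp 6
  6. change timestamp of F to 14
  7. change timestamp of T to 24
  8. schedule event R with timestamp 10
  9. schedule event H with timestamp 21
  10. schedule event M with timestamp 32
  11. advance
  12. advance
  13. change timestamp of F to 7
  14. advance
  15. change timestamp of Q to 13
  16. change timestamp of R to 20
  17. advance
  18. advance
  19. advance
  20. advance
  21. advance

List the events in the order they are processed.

add D (timestamp 5) → {D:5}
add G (timestamp 1) → {G:1, D:5}
add Q (timestamp 15) → {G:1, D:5, Q:15}
add F (timestamp 18) → {G:1, D:5, Q:15, F:18}
add T (timestamp 6) → {G:1, D:5, T:6, Q:15, F:18}
update F to timestamp 14 → {G:1, D:5, T:6, F:14, Q:15}
update T to timestamp 24 → {G:1, D:5, F:14, Q:15, T:24}
add R (timestamp 10) → {G:1, D:5, R:10, F:14, Q:15, T:24}
add H (timestamp 21) → {G:1, D:5, R:10, F:14, Q:15, H:21, T:24}
add M (timestamp 32) → {G:1, D:5, R:10, F:14, Q:15, H:21, T:24, M:32}
advance → G; now {D:5, R:10, F:14, Q:15, H:21, T:24, M:32}
advance → D; now {R:10, F:14, Q:15, H:21, T:24, M:32}
update F to timestamp 7 → {F:7, R:10, Q:15, H:21, T:24, M:32}
advance → F; now {R:10, Q:15, H:21, T:24, M:32}
update Q to timestamp 13 → {R:10, Q:13, H:21, T:24, M:32}
update R to timestamp 20 → {Q:13, R:20, H:21, T:24, M:32}
advance → Q; now {R:20, H:21, T:24, M:32}
advance → R; now {H:21, T:24, M:32}
advance → H; now {T:24, M:32}
advance → T; now {M:32}
advance → M; now {}

G, D, F, Q, R, H, T, M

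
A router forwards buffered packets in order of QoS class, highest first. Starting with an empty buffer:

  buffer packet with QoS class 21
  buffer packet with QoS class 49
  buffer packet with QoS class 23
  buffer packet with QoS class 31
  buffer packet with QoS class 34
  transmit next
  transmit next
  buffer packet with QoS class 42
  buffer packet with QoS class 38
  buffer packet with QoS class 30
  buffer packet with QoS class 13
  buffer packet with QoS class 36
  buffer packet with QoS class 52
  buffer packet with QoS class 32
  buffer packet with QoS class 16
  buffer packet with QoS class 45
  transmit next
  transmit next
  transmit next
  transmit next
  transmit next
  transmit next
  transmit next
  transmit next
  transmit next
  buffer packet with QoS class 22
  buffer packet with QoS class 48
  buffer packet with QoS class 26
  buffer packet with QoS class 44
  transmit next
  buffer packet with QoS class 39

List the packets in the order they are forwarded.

insert 21 → {21}
insert 49 → {49, 21}
insert 23 → {49, 23, 21}
insert 31 → {49, 31, 23, 21}
insert 34 → {49, 34, 31, 23, 21}
transmit next → 49; now {34, 31, 23, 21}
transmit next → 34; now {31, 23, 21}
insert 42 → {42, 31, 23, 21}
insert 38 → {42, 38, 31, 23, 21}
insert 30 → {42, 38, 31, 30, 23, 21}
insert 13 → {42, 38, 31, 30, 23, 21, 13}
insert 36 → {42, 38, 36, 31, 30, 23, 21, 13}
insert 52 → {52, 42, 38, 36, 31, 30, 23, 21, 13}
insert 32 → {52, 42, 38, 36, 32, 31, 30, 23, 21, 13}
insert 16 → {52, 42, 38, 36, 32, 31, 30, 23, 21, 16, 13}
insert 45 → {52, 45, 42, 38, 36, 32, 31, 30, 23, 21, 16, 13}
transmit next → 52; now {45, 42, 38, 36, 32, 31, 30, 23, 21, 16, 13}
transmit next → 45; now {42, 38, 36, 32, 31, 30, 23, 21, 16, 13}
transmit next → 42; now {38, 36, 32, 31, 30, 23, 21, 16, 13}
transmit next → 38; now {36, 32, 31, 30, 23, 21, 16, 13}
transmit next → 36; now {32, 31, 30, 23, 21, 16, 13}
transmit next → 32; now {31, 30, 23, 21, 16, 13}
transmit next → 31; now {30, 23, 21, 16, 13}
transmit next → 30; now {23, 21, 16, 13}
transmit next → 23; now {21, 16, 13}
insert 22 → {22, 21, 16, 13}
insert 48 → {48, 22, 21, 16, 13}
insert 26 → {48, 26, 22, 21, 16, 13}
insert 44 → {48, 44, 26, 22, 21, 16, 13}
transmit next → 48; now {44, 26, 22, 21, 16, 13}
insert 39 → {44, 39, 26, 22, 21, 16, 13}

[49, 34, 52, 45, 42, 38, 36, 32, 31, 30, 23, 48]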